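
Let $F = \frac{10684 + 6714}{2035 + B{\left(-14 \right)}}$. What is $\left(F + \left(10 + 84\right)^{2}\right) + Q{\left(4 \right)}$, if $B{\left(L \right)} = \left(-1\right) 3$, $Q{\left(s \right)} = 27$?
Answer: $\frac{9013507}{1016} \approx 8871.6$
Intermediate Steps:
$B{\left(L \right)} = -3$
$F = \frac{8699}{1016}$ ($F = \frac{10684 + 6714}{2035 - 3} = \frac{17398}{2032} = 17398 \cdot \frac{1}{2032} = \frac{8699}{1016} \approx 8.562$)
$\left(F + \left(10 + 84\right)^{2}\right) + Q{\left(4 \right)} = \left(\frac{8699}{1016} + \left(10 + 84\right)^{2}\right) + 27 = \left(\frac{8699}{1016} + 94^{2}\right) + 27 = \left(\frac{8699}{1016} + 8836\right) + 27 = \frac{8986075}{1016} + 27 = \frac{9013507}{1016}$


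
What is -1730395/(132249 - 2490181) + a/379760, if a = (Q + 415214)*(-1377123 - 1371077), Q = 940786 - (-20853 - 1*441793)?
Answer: -147311880057288315/11193103204 ≈ -1.3161e+7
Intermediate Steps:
Q = 1403432 (Q = 940786 - (-20853 - 441793) = 940786 - 1*(-462646) = 940786 + 462646 = 1403432)
a = -4998002937200 (a = (1403432 + 415214)*(-1377123 - 1371077) = 1818646*(-2748200) = -4998002937200)
-1730395/(132249 - 2490181) + a/379760 = -1730395/(132249 - 2490181) - 4998002937200/379760 = -1730395/(-2357932) - 4998002937200*1/379760 = -1730395*(-1/2357932) - 62475036715/4747 = 1730395/2357932 - 62475036715/4747 = -147311880057288315/11193103204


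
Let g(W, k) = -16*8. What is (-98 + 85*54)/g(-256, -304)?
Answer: -1123/32 ≈ -35.094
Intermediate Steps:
g(W, k) = -128
(-98 + 85*54)/g(-256, -304) = (-98 + 85*54)/(-128) = (-98 + 4590)*(-1/128) = 4492*(-1/128) = -1123/32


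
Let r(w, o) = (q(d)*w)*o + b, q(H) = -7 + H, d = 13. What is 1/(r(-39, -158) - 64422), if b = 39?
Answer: -1/27411 ≈ -3.6482e-5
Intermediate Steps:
r(w, o) = 39 + 6*o*w (r(w, o) = ((-7 + 13)*w)*o + 39 = (6*w)*o + 39 = 6*o*w + 39 = 39 + 6*o*w)
1/(r(-39, -158) - 64422) = 1/((39 + 6*(-158)*(-39)) - 64422) = 1/((39 + 36972) - 64422) = 1/(37011 - 64422) = 1/(-27411) = -1/27411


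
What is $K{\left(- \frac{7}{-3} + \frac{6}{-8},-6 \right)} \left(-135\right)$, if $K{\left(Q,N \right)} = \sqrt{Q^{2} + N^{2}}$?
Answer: $- \frac{45 \sqrt{5545}}{4} \approx -837.73$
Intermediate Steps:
$K{\left(Q,N \right)} = \sqrt{N^{2} + Q^{2}}$
$K{\left(- \frac{7}{-3} + \frac{6}{-8},-6 \right)} \left(-135\right) = \sqrt{\left(-6\right)^{2} + \left(- \frac{7}{-3} + \frac{6}{-8}\right)^{2}} \left(-135\right) = \sqrt{36 + \left(\left(-7\right) \left(- \frac{1}{3}\right) + 6 \left(- \frac{1}{8}\right)\right)^{2}} \left(-135\right) = \sqrt{36 + \left(\frac{7}{3} - \frac{3}{4}\right)^{2}} \left(-135\right) = \sqrt{36 + \left(\frac{19}{12}\right)^{2}} \left(-135\right) = \sqrt{36 + \frac{361}{144}} \left(-135\right) = \sqrt{\frac{5545}{144}} \left(-135\right) = \frac{\sqrt{5545}}{12} \left(-135\right) = - \frac{45 \sqrt{5545}}{4}$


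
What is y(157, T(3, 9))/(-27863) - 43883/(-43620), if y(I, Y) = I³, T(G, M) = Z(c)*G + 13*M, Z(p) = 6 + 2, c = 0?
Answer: -167582020631/1215384060 ≈ -137.88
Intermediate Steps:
Z(p) = 8
T(G, M) = 8*G + 13*M
y(157, T(3, 9))/(-27863) - 43883/(-43620) = 157³/(-27863) - 43883/(-43620) = 3869893*(-1/27863) - 43883*(-1/43620) = -3869893/27863 + 43883/43620 = -167582020631/1215384060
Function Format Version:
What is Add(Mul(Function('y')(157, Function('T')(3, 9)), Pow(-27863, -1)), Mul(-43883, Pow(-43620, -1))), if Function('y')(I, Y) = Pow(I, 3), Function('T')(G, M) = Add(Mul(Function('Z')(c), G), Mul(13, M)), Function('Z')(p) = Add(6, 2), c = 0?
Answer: Rational(-167582020631, 1215384060) ≈ -137.88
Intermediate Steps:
Function('Z')(p) = 8
Function('T')(G, M) = Add(Mul(8, G), Mul(13, M))
Add(Mul(Function('y')(157, Function('T')(3, 9)), Pow(-27863, -1)), Mul(-43883, Pow(-43620, -1))) = Add(Mul(Pow(157, 3), Pow(-27863, -1)), Mul(-43883, Pow(-43620, -1))) = Add(Mul(3869893, Rational(-1, 27863)), Mul(-43883, Rational(-1, 43620))) = Add(Rational(-3869893, 27863), Rational(43883, 43620)) = Rational(-167582020631, 1215384060)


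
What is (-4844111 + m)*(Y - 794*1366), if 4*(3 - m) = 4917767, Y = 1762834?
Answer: -8238527293885/2 ≈ -4.1193e+12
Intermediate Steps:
m = -4917755/4 (m = 3 - ¼*4917767 = 3 - 4917767/4 = -4917755/4 ≈ -1.2294e+6)
(-4844111 + m)*(Y - 794*1366) = (-4844111 - 4917755/4)*(1762834 - 794*1366) = -24294199*(1762834 - 1084604)/4 = -24294199/4*678230 = -8238527293885/2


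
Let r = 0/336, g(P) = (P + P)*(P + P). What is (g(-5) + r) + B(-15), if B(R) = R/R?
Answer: 101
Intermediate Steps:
B(R) = 1
g(P) = 4*P**2 (g(P) = (2*P)*(2*P) = 4*P**2)
r = 0 (r = 0*(1/336) = 0)
(g(-5) + r) + B(-15) = (4*(-5)**2 + 0) + 1 = (4*25 + 0) + 1 = (100 + 0) + 1 = 100 + 1 = 101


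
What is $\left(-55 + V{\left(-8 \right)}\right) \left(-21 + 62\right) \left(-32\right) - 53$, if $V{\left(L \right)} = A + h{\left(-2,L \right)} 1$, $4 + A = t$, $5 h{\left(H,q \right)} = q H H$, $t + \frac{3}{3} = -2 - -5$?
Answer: $\frac{415639}{5} \approx 83128.0$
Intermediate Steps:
$t = 2$ ($t = -1 - -3 = -1 + \left(-2 + 5\right) = -1 + 3 = 2$)
$h{\left(H,q \right)} = \frac{q H^{2}}{5}$ ($h{\left(H,q \right)} = \frac{q H H}{5} = \frac{H q H}{5} = \frac{q H^{2}}{5}$)
$A = -2$ ($A = -4 + 2 = -2$)
$V{\left(L \right)} = -2 + \frac{4 L}{5}$ ($V{\left(L \right)} = -2 + \frac{L \left(-2\right)^{2}}{5} \cdot 1 = -2 + \frac{1}{5} L 4 \cdot 1 = -2 + \frac{4 L}{5} \cdot 1 = -2 + \frac{4 L}{5}$)
$\left(-55 + V{\left(-8 \right)}\right) \left(-21 + 62\right) \left(-32\right) - 53 = \left(-55 + \left(-2 + \frac{4}{5} \left(-8\right)\right)\right) \left(-21 + 62\right) \left(-32\right) - 53 = \left(-55 - \frac{42}{5}\right) 41 \left(-32\right) - 53 = \left(- \frac{317}{5}\right) 41 \left(-32\right) - 53 = \left(- \frac{12997}{5}\right) \left(-32\right) - 53 = \frac{415904}{5} - 53 = \frac{415639}{5}$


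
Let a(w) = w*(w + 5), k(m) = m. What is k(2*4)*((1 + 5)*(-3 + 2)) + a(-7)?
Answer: -34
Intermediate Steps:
a(w) = w*(5 + w)
k(2*4)*((1 + 5)*(-3 + 2)) + a(-7) = (2*4)*((1 + 5)*(-3 + 2)) - 7*(5 - 7) = 8*(6*(-1)) - 7*(-2) = 8*(-6) + 14 = -48 + 14 = -34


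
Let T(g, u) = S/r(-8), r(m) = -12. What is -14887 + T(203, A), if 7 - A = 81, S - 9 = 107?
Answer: -44690/3 ≈ -14897.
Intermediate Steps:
S = 116 (S = 9 + 107 = 116)
A = -74 (A = 7 - 1*81 = 7 - 81 = -74)
T(g, u) = -29/3 (T(g, u) = 116/(-12) = 116*(-1/12) = -29/3)
-14887 + T(203, A) = -14887 - 29/3 = -44690/3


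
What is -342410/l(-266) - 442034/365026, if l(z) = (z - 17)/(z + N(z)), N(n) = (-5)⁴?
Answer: 22435382654659/51651179 ≈ 4.3436e+5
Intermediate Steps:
N(n) = 625
l(z) = (-17 + z)/(625 + z) (l(z) = (z - 17)/(z + 625) = (-17 + z)/(625 + z))
-342410/l(-266) - 442034/365026 = -342410*(625 - 266)/(-17 - 266) - 442034/365026 = -342410/(-283/359) - 442034*1/365026 = -342410/((1/359)*(-283)) - 221017/182513 = -342410/(-283/359) - 221017/182513 = -342410*(-359/283) - 221017/182513 = 122925190/283 - 221017/182513 = 22435382654659/51651179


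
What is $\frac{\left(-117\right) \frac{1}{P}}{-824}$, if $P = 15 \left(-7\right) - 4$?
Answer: $- \frac{117}{89816} \approx -0.0013027$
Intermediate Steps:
$P = -109$ ($P = -105 - 4 = -109$)
$\frac{\left(-117\right) \frac{1}{P}}{-824} = \frac{\left(-117\right) \frac{1}{-109}}{-824} = \left(-117\right) \left(- \frac{1}{109}\right) \left(- \frac{1}{824}\right) = \frac{117}{109} \left(- \frac{1}{824}\right) = - \frac{117}{89816}$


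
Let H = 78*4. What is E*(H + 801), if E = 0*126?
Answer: 0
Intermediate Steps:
H = 312
E = 0
E*(H + 801) = 0*(312 + 801) = 0*1113 = 0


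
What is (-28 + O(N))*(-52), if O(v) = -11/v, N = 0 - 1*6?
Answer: 4082/3 ≈ 1360.7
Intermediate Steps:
N = -6 (N = 0 - 6 = -6)
(-28 + O(N))*(-52) = (-28 - 11/(-6))*(-52) = (-28 - 11*(-⅙))*(-52) = (-28 + 11/6)*(-52) = -157/6*(-52) = 4082/3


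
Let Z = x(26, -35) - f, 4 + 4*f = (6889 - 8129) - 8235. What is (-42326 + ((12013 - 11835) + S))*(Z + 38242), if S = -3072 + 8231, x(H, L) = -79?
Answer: -5997063559/4 ≈ -1.4993e+9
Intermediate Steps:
f = -9479/4 (f = -1 + ((6889 - 8129) - 8235)/4 = -1 + (-1240 - 8235)/4 = -1 + (1/4)*(-9475) = -1 - 9475/4 = -9479/4 ≈ -2369.8)
Z = 9163/4 (Z = -79 - 1*(-9479/4) = -79 + 9479/4 = 9163/4 ≈ 2290.8)
S = 5159
(-42326 + ((12013 - 11835) + S))*(Z + 38242) = (-42326 + ((12013 - 11835) + 5159))*(9163/4 + 38242) = (-42326 + (178 + 5159))*(162131/4) = (-42326 + 5337)*(162131/4) = -36989*162131/4 = -5997063559/4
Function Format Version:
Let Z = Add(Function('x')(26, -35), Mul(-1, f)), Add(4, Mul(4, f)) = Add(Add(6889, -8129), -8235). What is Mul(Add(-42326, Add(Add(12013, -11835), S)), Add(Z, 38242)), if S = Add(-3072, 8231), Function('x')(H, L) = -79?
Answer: Rational(-5997063559, 4) ≈ -1.4993e+9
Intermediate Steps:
f = Rational(-9479, 4) (f = Add(-1, Mul(Rational(1, 4), Add(Add(6889, -8129), -8235))) = Add(-1, Mul(Rational(1, 4), Add(-1240, -8235))) = Add(-1, Mul(Rational(1, 4), -9475)) = Add(-1, Rational(-9475, 4)) = Rational(-9479, 4) ≈ -2369.8)
Z = Rational(9163, 4) (Z = Add(-79, Mul(-1, Rational(-9479, 4))) = Add(-79, Rational(9479, 4)) = Rational(9163, 4) ≈ 2290.8)
S = 5159
Mul(Add(-42326, Add(Add(12013, -11835), S)), Add(Z, 38242)) = Mul(Add(-42326, Add(Add(12013, -11835), 5159)), Add(Rational(9163, 4), 38242)) = Mul(Add(-42326, Add(178, 5159)), Rational(162131, 4)) = Mul(Add(-42326, 5337), Rational(162131, 4)) = Mul(-36989, Rational(162131, 4)) = Rational(-5997063559, 4)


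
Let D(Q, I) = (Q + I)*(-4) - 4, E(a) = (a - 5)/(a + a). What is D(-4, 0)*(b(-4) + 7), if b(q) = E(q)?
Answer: 195/2 ≈ 97.500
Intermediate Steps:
E(a) = (-5 + a)/(2*a) (E(a) = (-5 + a)/((2*a)) = (-5 + a)*(1/(2*a)) = (-5 + a)/(2*a))
D(Q, I) = -4 - 4*I - 4*Q (D(Q, I) = (I + Q)*(-4) - 4 = (-4*I - 4*Q) - 4 = -4 - 4*I - 4*Q)
b(q) = (-5 + q)/(2*q)
D(-4, 0)*(b(-4) + 7) = (-4 - 4*0 - 4*(-4))*((½)*(-5 - 4)/(-4) + 7) = (-4 + 0 + 16)*((½)*(-¼)*(-9) + 7) = 12*(9/8 + 7) = 12*(65/8) = 195/2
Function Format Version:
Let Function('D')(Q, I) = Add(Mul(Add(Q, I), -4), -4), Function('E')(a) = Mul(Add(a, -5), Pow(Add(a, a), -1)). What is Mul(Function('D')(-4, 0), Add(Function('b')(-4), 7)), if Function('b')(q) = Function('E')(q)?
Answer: Rational(195, 2) ≈ 97.500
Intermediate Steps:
Function('E')(a) = Mul(Rational(1, 2), Pow(a, -1), Add(-5, a)) (Function('E')(a) = Mul(Add(-5, a), Pow(Mul(2, a), -1)) = Mul(Add(-5, a), Mul(Rational(1, 2), Pow(a, -1))) = Mul(Rational(1, 2), Pow(a, -1), Add(-5, a)))
Function('D')(Q, I) = Add(-4, Mul(-4, I), Mul(-4, Q)) (Function('D')(Q, I) = Add(Mul(Add(I, Q), -4), -4) = Add(Add(Mul(-4, I), Mul(-4, Q)), -4) = Add(-4, Mul(-4, I), Mul(-4, Q)))
Function('b')(q) = Mul(Rational(1, 2), Pow(q, -1), Add(-5, q))
Mul(Function('D')(-4, 0), Add(Function('b')(-4), 7)) = Mul(Add(-4, Mul(-4, 0), Mul(-4, -4)), Add(Mul(Rational(1, 2), Pow(-4, -1), Add(-5, -4)), 7)) = Mul(Add(-4, 0, 16), Add(Mul(Rational(1, 2), Rational(-1, 4), -9), 7)) = Mul(12, Add(Rational(9, 8), 7)) = Mul(12, Rational(65, 8)) = Rational(195, 2)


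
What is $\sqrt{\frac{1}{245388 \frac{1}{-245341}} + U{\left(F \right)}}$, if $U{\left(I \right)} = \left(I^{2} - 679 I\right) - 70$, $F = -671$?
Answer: $\frac{\sqrt{666801891897}}{858} \approx 951.72$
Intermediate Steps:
$U{\left(I \right)} = -70 + I^{2} - 679 I$
$\sqrt{\frac{1}{245388 \frac{1}{-245341}} + U{\left(F \right)}} = \sqrt{\frac{1}{245388 \frac{1}{-245341}} - \left(-455539 - 450241\right)} = \sqrt{\frac{1}{245388 \left(- \frac{1}{245341}\right)} + \left(-70 + 450241 + 455609\right)} = \sqrt{\frac{1}{- \frac{245388}{245341}} + 905780} = \sqrt{- \frac{245341}{245388} + 905780} = \sqrt{\frac{222267297299}{245388}} = \frac{\sqrt{666801891897}}{858}$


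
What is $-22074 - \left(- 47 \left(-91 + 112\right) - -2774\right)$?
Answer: $-23861$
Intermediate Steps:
$-22074 - \left(- 47 \left(-91 + 112\right) - -2774\right) = -22074 - \left(\left(-47\right) 21 + 2774\right) = -22074 - \left(-987 + 2774\right) = -22074 - 1787 = -23861$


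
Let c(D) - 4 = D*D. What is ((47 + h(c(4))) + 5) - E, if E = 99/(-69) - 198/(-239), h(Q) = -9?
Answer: 239704/5497 ≈ 43.606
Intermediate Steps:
c(D) = 4 + D² (c(D) = 4 + D*D = 4 + D²)
E = -3333/5497 (E = 99*(-1/69) - 198*(-1/239) = -33/23 + 198/239 = -3333/5497 ≈ -0.60633)
((47 + h(c(4))) + 5) - E = ((47 - 9) + 5) - 1*(-3333/5497) = (38 + 5) + 3333/5497 = 43 + 3333/5497 = 239704/5497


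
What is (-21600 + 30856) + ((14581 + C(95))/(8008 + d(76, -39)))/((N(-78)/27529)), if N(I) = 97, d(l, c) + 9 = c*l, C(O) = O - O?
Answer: 4921984469/488395 ≈ 10078.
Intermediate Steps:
C(O) = 0
d(l, c) = -9 + c*l
(-21600 + 30856) + ((14581 + C(95))/(8008 + d(76, -39)))/((N(-78)/27529)) = (-21600 + 30856) + ((14581 + 0)/(8008 + (-9 - 39*76)))/((97/27529)) = 9256 + (14581/(8008 + (-9 - 2964)))/((97*(1/27529))) = 9256 + (14581/(8008 - 2973))/(97/27529) = 9256 + (14581/5035)*(27529/97) = 9256 + 401400349/488395 = 4921984469/488395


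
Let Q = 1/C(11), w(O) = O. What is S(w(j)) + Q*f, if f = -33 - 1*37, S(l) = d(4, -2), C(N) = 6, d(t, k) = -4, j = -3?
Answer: -47/3 ≈ -15.667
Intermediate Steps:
S(l) = -4
f = -70 (f = -33 - 37 = -70)
Q = ⅙ (Q = 1/6 = ⅙ ≈ 0.16667)
S(w(j)) + Q*f = -4 + (⅙)*(-70) = -4 - 35/3 = -47/3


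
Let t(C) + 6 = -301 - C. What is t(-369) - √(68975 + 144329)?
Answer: 62 - 2*√53326 ≈ -399.85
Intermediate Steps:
t(C) = -307 - C (t(C) = -6 + (-301 - C) = -307 - C)
t(-369) - √(68975 + 144329) = (-307 - 1*(-369)) - √(68975 + 144329) = (-307 + 369) - √213304 = 62 - 2*√53326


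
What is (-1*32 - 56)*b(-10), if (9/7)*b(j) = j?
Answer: 6160/9 ≈ 684.44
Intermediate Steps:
b(j) = 7*j/9
(-1*32 - 56)*b(-10) = (-1*32 - 56)*((7/9)*(-10)) = (-32 - 56)*(-70/9) = -88*(-70/9) = 6160/9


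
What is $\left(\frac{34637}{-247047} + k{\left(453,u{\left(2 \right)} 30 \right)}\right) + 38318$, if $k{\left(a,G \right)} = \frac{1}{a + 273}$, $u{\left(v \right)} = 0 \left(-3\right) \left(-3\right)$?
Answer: $\frac{2290847661127}{59785374} \approx 38318.0$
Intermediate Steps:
$u{\left(v \right)} = 0$ ($u{\left(v \right)} = 0 \left(-3\right) = 0$)
$k{\left(a,G \right)} = \frac{1}{273 + a}$
$\left(\frac{34637}{-247047} + k{\left(453,u{\left(2 \right)} 30 \right)}\right) + 38318 = \left(\frac{34637}{-247047} + \frac{1}{273 + 453}\right) + 38318 = \left(34637 \left(- \frac{1}{247047}\right) + \frac{1}{726}\right) + 38318 = \left(- \frac{34637}{247047} + \frac{1}{726}\right) + 38318 = - \frac{8299805}{59785374} + 38318 = \frac{2290847661127}{59785374}$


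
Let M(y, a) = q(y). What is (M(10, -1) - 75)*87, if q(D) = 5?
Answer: -6090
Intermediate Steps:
M(y, a) = 5
(M(10, -1) - 75)*87 = (5 - 75)*87 = -70*87 = -6090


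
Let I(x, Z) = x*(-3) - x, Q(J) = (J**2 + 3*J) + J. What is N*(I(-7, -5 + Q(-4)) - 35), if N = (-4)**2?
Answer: -112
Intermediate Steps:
Q(J) = J**2 + 4*J
N = 16
I(x, Z) = -4*x (I(x, Z) = -3*x - x = -4*x)
N*(I(-7, -5 + Q(-4)) - 35) = 16*(-4*(-7) - 35) = 16*(28 - 35) = 16*(-7) = -112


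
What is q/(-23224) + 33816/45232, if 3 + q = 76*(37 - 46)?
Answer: 51026073/65654248 ≈ 0.77719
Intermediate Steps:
q = -687 (q = -3 + 76*(37 - 46) = -3 + 76*(-9) = -3 - 684 = -687)
q/(-23224) + 33816/45232 = -687/(-23224) + 33816/45232 = -687*(-1/23224) + 33816*(1/45232) = 687/23224 + 4227/5654 = 51026073/65654248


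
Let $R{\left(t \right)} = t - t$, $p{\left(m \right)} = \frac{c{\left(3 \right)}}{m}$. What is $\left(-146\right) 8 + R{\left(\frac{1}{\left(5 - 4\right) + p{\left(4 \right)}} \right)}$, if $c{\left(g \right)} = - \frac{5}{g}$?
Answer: $-1168$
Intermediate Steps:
$p{\left(m \right)} = - \frac{5}{3 m}$ ($p{\left(m \right)} = \frac{\left(-5\right) \frac{1}{3}}{m} = - \frac{5}{3 m}$)
$R{\left(t \right)} = 0$
$\left(-146\right) 8 + R{\left(\frac{1}{\left(5 - 4\right) + p{\left(4 \right)}} \right)} = \left(-146\right) 8 + 0 = -1168 + 0 = -1168$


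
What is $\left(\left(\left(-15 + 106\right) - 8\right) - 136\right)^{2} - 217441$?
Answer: $-214632$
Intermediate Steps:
$\left(\left(\left(-15 + 106\right) - 8\right) - 136\right)^{2} - 217441 = \left(\left(91 - 8\right) - 136\right)^{2} - 217441 = \left(83 - 136\right)^{2} - 217441 = \left(-53\right)^{2} - 217441 = 2809 - 217441 = -214632$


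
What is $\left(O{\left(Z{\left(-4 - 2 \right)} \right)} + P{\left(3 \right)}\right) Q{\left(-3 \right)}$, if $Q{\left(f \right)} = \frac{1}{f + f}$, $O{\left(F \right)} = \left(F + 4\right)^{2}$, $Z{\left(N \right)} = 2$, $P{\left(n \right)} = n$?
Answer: $- \frac{13}{2} \approx -6.5$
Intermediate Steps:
$O{\left(F \right)} = \left(4 + F\right)^{2}$
$Q{\left(f \right)} = \frac{1}{2 f}$
$\left(O{\left(Z{\left(-4 - 2 \right)} \right)} + P{\left(3 \right)}\right) Q{\left(-3 \right)} = \left(\left(4 + 2\right)^{2} + 3\right) \frac{1}{2 \left(-3\right)} = \left(6^{2} + 3\right) \frac{1}{2} \left(- \frac{1}{3}\right) = \left(36 + 3\right) \left(- \frac{1}{6}\right) = 39 \left(- \frac{1}{6}\right) = - \frac{13}{2}$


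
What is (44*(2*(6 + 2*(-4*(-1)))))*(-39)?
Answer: -48048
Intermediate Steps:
(44*(2*(6 + 2*(-4*(-1)))))*(-39) = (44*(2*(6 + 2*4)))*(-39) = (44*(2*(6 + 8)))*(-39) = (44*(2*14))*(-39) = (44*28)*(-39) = 1232*(-39) = -48048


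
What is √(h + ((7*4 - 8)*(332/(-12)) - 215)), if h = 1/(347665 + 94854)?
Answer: 2*I*√6908757617289/189651 ≈ 27.719*I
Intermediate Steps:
h = 1/442519 ≈ 2.2598e-6
√(h + ((7*4 - 8)*(332/(-12)) - 215)) = √(1/442519 + ((7*4 - 8)*(332/(-12)) - 215)) = √(1/442519 + ((28 - 8)*(332*(-1/12)) - 215)) = √(1/442519 + (20*(-83/3) - 215)) = √(1/442519 + (-1660/3 - 215)) = √(1/442519 - 2305/3) = √(-1020006292/1327557) = 2*I*√6908757617289/189651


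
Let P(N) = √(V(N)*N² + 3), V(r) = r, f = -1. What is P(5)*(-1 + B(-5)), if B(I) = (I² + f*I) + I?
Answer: 192*√2 ≈ 271.53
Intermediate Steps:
B(I) = I² (B(I) = (I² - I) + I = I²)
P(N) = √(3 + N³) (P(N) = √(N*N² + 3) = √(N³ + 3) = √(3 + N³))
P(5)*(-1 + B(-5)) = √(3 + 5³)*(-1 + (-5)²) = √(3 + 125)*(-1 + 25) = √128*24 = (8*√2)*24 = 192*√2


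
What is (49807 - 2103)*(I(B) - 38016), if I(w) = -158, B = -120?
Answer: -1821052496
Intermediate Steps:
(49807 - 2103)*(I(B) - 38016) = (49807 - 2103)*(-158 - 38016) = 47704*(-38174) = -1821052496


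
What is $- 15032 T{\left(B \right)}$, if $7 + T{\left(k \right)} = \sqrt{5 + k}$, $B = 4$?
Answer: $60128$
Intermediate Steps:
$T{\left(k \right)} = -7 + \sqrt{5 + k}$
$- 15032 T{\left(B \right)} = - 15032 \left(-7 + \sqrt{5 + 4}\right) = - 15032 \left(-7 + \sqrt{9}\right) = - 15032 \left(-7 + 3\right) = \left(-15032\right) \left(-4\right) = 60128$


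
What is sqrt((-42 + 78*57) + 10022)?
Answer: sqrt(14426) ≈ 120.11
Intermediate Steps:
sqrt((-42 + 78*57) + 10022) = sqrt((-42 + 4446) + 10022) = sqrt(4404 + 10022) = sqrt(14426)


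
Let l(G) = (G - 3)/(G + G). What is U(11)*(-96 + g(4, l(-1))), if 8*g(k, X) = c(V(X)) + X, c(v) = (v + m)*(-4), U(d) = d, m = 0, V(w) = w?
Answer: -4257/4 ≈ -1064.3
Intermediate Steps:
l(G) = (-3 + G)/(2*G) (l(G) = (-3 + G)/((2*G)) = (-3 + G)*(1/(2*G)) = (-3 + G)/(2*G))
c(v) = -4*v (c(v) = (v + 0)*(-4) = v*(-4) = -4*v)
g(k, X) = -3*X/8 (g(k, X) = (-4*X + X)/8 = (-3*X)/8 = -3*X/8)
U(11)*(-96 + g(4, l(-1))) = 11*(-96 - 3*(-3 - 1)/(16*(-1))) = 11*(-96 - 3*(-1)*(-4)/16) = 11*(-96 - 3/8*2) = 11*(-96 - 3/4) = 11*(-387/4) = -4257/4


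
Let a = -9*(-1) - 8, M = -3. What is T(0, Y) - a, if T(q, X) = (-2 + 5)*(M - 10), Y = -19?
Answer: -40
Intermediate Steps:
T(q, X) = -39 (T(q, X) = (-2 + 5)*(-3 - 10) = 3*(-13) = -39)
a = 1 (a = 9 - 8 = 1)
T(0, Y) - a = -39 - 1*1 = -39 - 1 = -40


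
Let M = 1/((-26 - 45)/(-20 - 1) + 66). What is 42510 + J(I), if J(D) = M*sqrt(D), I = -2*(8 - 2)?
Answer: 42510 + 42*I*sqrt(3)/1457 ≈ 42510.0 + 0.049929*I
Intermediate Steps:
M = 21/1457 (M = 1/(-71/(-21) + 66) = 1/(-71*(-1/21) + 66) = 1/(71/21 + 66) = 1/(1457/21) = 21/1457 ≈ 0.014413)
I = -12 (I = -2*6 = -12)
J(D) = 21*sqrt(D)/1457
42510 + J(I) = 42510 + 21*sqrt(-12)/1457 = 42510 + 21*(2*I*sqrt(3))/1457 = 42510 + 42*I*sqrt(3)/1457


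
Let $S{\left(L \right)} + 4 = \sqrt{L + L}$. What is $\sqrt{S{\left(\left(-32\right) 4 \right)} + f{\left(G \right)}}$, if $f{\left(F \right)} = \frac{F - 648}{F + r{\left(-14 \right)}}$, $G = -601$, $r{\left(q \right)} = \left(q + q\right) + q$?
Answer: $\frac{\sqrt{-850689 + 6615184 i}}{643} \approx 2.6528 + 3.0157 i$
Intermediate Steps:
$r{\left(q \right)} = 3 q$ ($r{\left(q \right)} = 2 q + q = 3 q$)
$S{\left(L \right)} = -4 + \sqrt{2} \sqrt{L}$ ($S{\left(L \right)} = -4 + \sqrt{L + L} = -4 + \sqrt{2 L} = -4 + \sqrt{2} \sqrt{L}$)
$f{\left(F \right)} = \frac{-648 + F}{-42 + F}$ ($f{\left(F \right)} = \frac{F - 648}{F + 3 \left(-14\right)} = \frac{-648 + F}{F - 42} = \frac{-648 + F}{-42 + F}$)
$\sqrt{S{\left(\left(-32\right) 4 \right)} + f{\left(G \right)}} = \sqrt{\left(-4 + \sqrt{2} \sqrt{\left(-32\right) 4}\right) + \frac{-648 - 601}{-42 - 601}} = \sqrt{\left(-4 + \sqrt{2} \sqrt{-128}\right) + \frac{1}{-643} \left(-1249\right)} = \sqrt{\left(-4 + \sqrt{2} \cdot 8 i \sqrt{2}\right) - - \frac{1249}{643}} = \sqrt{\left(-4 + 16 i\right) + \frac{1249}{643}} = \sqrt{- \frac{1323}{643} + 16 i}$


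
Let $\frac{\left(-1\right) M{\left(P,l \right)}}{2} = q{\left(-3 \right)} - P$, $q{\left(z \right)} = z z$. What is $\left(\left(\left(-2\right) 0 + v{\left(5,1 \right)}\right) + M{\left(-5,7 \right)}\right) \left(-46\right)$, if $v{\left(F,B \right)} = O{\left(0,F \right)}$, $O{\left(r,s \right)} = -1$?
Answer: $1334$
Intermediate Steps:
$q{\left(z \right)} = z^{2}$
$v{\left(F,B \right)} = -1$
$M{\left(P,l \right)} = -18 + 2 P$ ($M{\left(P,l \right)} = - 2 \left(\left(-3\right)^{2} - P\right) = - 2 \left(9 - P\right) = -18 + 2 P$)
$\left(\left(\left(-2\right) 0 + v{\left(5,1 \right)}\right) + M{\left(-5,7 \right)}\right) \left(-46\right) = \left(\left(\left(-2\right) 0 - 1\right) + \left(-18 + 2 \left(-5\right)\right)\right) \left(-46\right) = \left(\left(0 - 1\right) - 28\right) \left(-46\right) = \left(-1 - 28\right) \left(-46\right) = \left(-29\right) \left(-46\right) = 1334$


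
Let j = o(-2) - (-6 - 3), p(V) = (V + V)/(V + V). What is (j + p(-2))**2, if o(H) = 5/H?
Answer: 225/4 ≈ 56.250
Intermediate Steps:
p(V) = 1 (p(V) = (2*V)/((2*V)) = (2*V)*(1/(2*V)) = 1)
j = 13/2 (j = 5/(-2) - (-6 - 3) = 5*(-1/2) - 1*(-9) = -5/2 + 9 = 13/2 ≈ 6.5000)
(j + p(-2))**2 = (13/2 + 1)**2 = (15/2)**2 = 225/4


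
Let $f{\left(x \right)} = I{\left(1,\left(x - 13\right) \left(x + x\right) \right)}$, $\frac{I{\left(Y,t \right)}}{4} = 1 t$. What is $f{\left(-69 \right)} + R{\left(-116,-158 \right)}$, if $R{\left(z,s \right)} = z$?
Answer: $45148$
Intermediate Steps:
$I{\left(Y,t \right)} = 4 t$ ($I{\left(Y,t \right)} = 4 \cdot 1 t = 4 t$)
$f{\left(x \right)} = 8 x \left(-13 + x\right)$ ($f{\left(x \right)} = 4 \left(x - 13\right) \left(x + x\right) = 4 \left(-13 + x\right) 2 x = 4 \cdot 2 x \left(-13 + x\right) = 8 x \left(-13 + x\right)$)
$f{\left(-69 \right)} + R{\left(-116,-158 \right)} = 8 \left(-69\right) \left(-13 - 69\right) - 116 = 8 \left(-69\right) \left(-82\right) - 116 = 45264 - 116 = 45148$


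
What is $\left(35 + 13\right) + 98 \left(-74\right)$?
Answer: $-7204$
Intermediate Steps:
$\left(35 + 13\right) + 98 \left(-74\right) = 48 - 7252 = -7204$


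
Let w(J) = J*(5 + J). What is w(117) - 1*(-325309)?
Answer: 339583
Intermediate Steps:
w(117) - 1*(-325309) = 117*(5 + 117) - 1*(-325309) = 117*122 + 325309 = 14274 + 325309 = 339583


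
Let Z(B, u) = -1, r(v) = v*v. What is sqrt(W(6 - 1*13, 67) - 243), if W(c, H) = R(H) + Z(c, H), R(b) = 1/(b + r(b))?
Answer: 49*I*sqrt(527357)/2278 ≈ 15.62*I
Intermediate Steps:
r(v) = v**2
R(b) = 1/(b + b**2)
W(c, H) = -1 + 1/(H*(1 + H)) (W(c, H) = 1/(H*(1 + H)) - 1 = -1 + 1/(H*(1 + H)))
sqrt(W(6 - 1*13, 67) - 243) = sqrt((1 - 1*67 - 1*67**2)/(67*(1 + 67)) - 243) = sqrt((1/67)*(1 - 67 - 1*4489)/68 - 243) = sqrt((1/67)*(1/68)*(1 - 67 - 4489) - 243) = sqrt((1/67)*(1/68)*(-4555) - 243) = sqrt(-4555/4556 - 243) = sqrt(-1111663/4556) = 49*I*sqrt(527357)/2278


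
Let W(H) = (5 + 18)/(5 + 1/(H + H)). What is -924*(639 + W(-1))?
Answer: -1785476/3 ≈ -5.9516e+5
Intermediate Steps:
W(H) = 23/(5 + 1/(2*H))
-924*(639 + W(-1)) = -924*(639 + 46*(-1)/(1 + 10*(-1))) = -924*(639 + 46*(-1)/(1 - 10)) = -924*(639 + 46*(-1)/(-9)) = -924*(639 + 46*(-1)*(-⅑)) = -924*(639 + 46/9) = -924*5797/9 = -1785476/3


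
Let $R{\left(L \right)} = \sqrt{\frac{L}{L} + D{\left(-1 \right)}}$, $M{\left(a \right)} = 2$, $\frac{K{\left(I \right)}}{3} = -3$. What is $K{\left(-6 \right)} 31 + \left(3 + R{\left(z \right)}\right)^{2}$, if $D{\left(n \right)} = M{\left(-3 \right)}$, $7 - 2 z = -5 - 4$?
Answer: $-267 + 6 \sqrt{3} \approx -256.61$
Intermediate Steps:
$K{\left(I \right)} = -9$ ($K{\left(I \right)} = 3 \left(-3\right) = -9$)
$z = 8$ ($z = \frac{7}{2} - \frac{-5 - 4}{2} = \frac{7}{2} - - \frac{9}{2} = \frac{7}{2} + \frac{9}{2} = 8$)
$D{\left(n \right)} = 2$
$R{\left(L \right)} = \sqrt{3}$ ($R{\left(L \right)} = \sqrt{\frac{L}{L} + 2} = \sqrt{1 + 2} = \sqrt{3}$)
$K{\left(-6 \right)} 31 + \left(3 + R{\left(z \right)}\right)^{2} = \left(-9\right) 31 + \left(3 + \sqrt{3}\right)^{2} = -279 + \left(3 + \sqrt{3}\right)^{2}$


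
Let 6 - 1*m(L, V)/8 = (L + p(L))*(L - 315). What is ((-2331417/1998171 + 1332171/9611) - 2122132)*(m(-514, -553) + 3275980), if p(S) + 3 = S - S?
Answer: 296353963681230210248/914496261 ≈ 3.2406e+11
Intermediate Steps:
p(S) = -3 (p(S) = -3 + (S - S) = -3 + 0 = -3)
m(L, V) = 48 - 8*(-315 + L)*(-3 + L) (m(L, V) = 48 - 8*(L - 3)*(L - 315) = 48 - 8*(-3 + L)*(-315 + L) = 48 - 8*(-315 + L)*(-3 + L))
((-2331417/1998171 + 1332171/9611) - 2122132)*(m(-514, -553) + 3275980) = ((-2331417/1998171 + 1332171/9611) - 2122132)*((-7512 - 8*(-514)**2 + 2544*(-514)) + 3275980) = ((-2331417*1/1998171 + 1332171*(1/9611)) - 2122132)*((-7512 - 8*264196 - 1307616) + 3275980) = ((-777139/666057 + 1332171/9611) - 2122132)*((-7512 - 2113568 - 1307616) + 3275980) = (125690390974/914496261 - 2122132)*(-3428696 + 3275980) = -1940556088957478/914496261*(-152716) = 296353963681230210248/914496261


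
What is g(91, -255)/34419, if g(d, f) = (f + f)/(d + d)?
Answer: -85/1044043 ≈ -8.1414e-5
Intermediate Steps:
g(d, f) = f/d (g(d, f) = (2*f)/((2*d)) = (2*f)*(1/(2*d)) = f/d)
g(91, -255)/34419 = -255/91/34419 = -255*1/91*(1/34419) = -255/91*1/34419 = -85/1044043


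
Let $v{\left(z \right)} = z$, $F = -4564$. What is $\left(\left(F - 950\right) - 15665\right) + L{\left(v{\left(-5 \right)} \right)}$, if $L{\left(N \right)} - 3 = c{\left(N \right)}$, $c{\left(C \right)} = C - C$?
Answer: $-21176$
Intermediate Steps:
$c{\left(C \right)} = 0$
$L{\left(N \right)} = 3$ ($L{\left(N \right)} = 3 + 0 = 3$)
$\left(\left(F - 950\right) - 15665\right) + L{\left(v{\left(-5 \right)} \right)} = \left(\left(-4564 - 950\right) - 15665\right) + 3 = \left(-5514 - 15665\right) + 3 = -21179 + 3 = -21176$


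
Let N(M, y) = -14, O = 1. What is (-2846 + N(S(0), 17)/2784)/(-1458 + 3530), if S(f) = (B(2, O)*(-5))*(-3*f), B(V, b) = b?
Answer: -3961639/2884224 ≈ -1.3736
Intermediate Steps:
S(f) = 15*f (S(f) = (1*(-5))*(-3*f) = -(-15)*f = 15*f)
(-2846 + N(S(0), 17)/2784)/(-1458 + 3530) = (-2846 - 14/2784)/(-1458 + 3530) = (-2846 - 14*1/2784)/2072 = (-2846 - 7/1392)*(1/2072) = -3961639/1392*1/2072 = -3961639/2884224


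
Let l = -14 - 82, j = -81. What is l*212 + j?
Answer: -20433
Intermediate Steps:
l = -96
l*212 + j = -96*212 - 81 = -20352 - 81 = -20433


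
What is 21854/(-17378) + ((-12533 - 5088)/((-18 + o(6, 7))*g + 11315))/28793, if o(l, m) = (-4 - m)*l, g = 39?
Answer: -2529392220198/2011216128703 ≈ -1.2576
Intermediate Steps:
o(l, m) = l*(-4 - m)
21854/(-17378) + ((-12533 - 5088)/((-18 + o(6, 7))*g + 11315))/28793 = 21854/(-17378) + ((-12533 - 5088)/((-18 - 1*6*(4 + 7))*39 + 11315))/28793 = 21854*(-1/17378) - 17621/((-18 - 1*6*11)*39 + 11315)*(1/28793) = -10927/8689 - 17621/((-18 - 66)*39 + 11315)*(1/28793) = -10927/8689 - 17621/(-84*39 + 11315)*(1/28793) = -10927/8689 - 17621/(-3276 + 11315)*(1/28793) = -10927/8689 - 17621/8039*(1/28793) = -10927/8689 - 17621*1/8039*(1/28793) = -10927/8689 - 17621/8039*1/28793 = -10927/8689 - 17621/231466927 = -2529392220198/2011216128703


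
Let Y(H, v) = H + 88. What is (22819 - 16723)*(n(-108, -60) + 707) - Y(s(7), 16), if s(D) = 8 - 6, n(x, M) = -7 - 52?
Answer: 3950118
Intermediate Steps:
n(x, M) = -59
s(D) = 2
Y(H, v) = 88 + H
(22819 - 16723)*(n(-108, -60) + 707) - Y(s(7), 16) = (22819 - 16723)*(-59 + 707) - (88 + 2) = 6096*648 - 1*90 = 3950208 - 90 = 3950118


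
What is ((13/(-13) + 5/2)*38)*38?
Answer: 2166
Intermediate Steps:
((13/(-13) + 5/2)*38)*38 = ((13*(-1/13) + 5*(1/2))*38)*38 = ((-1 + 5/2)*38)*38 = ((3/2)*38)*38 = 57*38 = 2166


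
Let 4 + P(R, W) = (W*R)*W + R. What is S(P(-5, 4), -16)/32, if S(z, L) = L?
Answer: -½ ≈ -0.50000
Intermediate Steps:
P(R, W) = -4 + R + R*W² (P(R, W) = -4 + ((W*R)*W + R) = -4 + ((R*W)*W + R) = -4 + (R*W² + R) = -4 + (R + R*W²) = -4 + R + R*W²)
S(P(-5, 4), -16)/32 = -16/32 = -16*1/32 = -½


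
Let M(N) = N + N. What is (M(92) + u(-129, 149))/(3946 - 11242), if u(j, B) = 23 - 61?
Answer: -73/3648 ≈ -0.020011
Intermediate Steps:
M(N) = 2*N
u(j, B) = -38
(M(92) + u(-129, 149))/(3946 - 11242) = (2*92 - 38)/(3946 - 11242) = (184 - 38)/(-7296) = 146*(-1/7296) = -73/3648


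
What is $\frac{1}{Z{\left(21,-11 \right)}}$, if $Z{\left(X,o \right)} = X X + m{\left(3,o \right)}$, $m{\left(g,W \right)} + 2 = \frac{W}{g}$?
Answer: $\frac{3}{1306} \approx 0.0022971$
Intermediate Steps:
$m{\left(g,W \right)} = -2 + \frac{W}{g}$
$Z{\left(X,o \right)} = -2 + X^{2} + \frac{o}{3}$ ($Z{\left(X,o \right)} = X X + \left(-2 + \frac{o}{3}\right) = X^{2} + \left(-2 + o \frac{1}{3}\right) = X^{2} + \left(-2 + \frac{o}{3}\right) = -2 + X^{2} + \frac{o}{3}$)
$\frac{1}{Z{\left(21,-11 \right)}} = \frac{1}{-2 + 21^{2} + \frac{1}{3} \left(-11\right)} = \frac{1}{-2 + 441 - \frac{11}{3}} = \frac{1}{\frac{1306}{3}} = \frac{3}{1306}$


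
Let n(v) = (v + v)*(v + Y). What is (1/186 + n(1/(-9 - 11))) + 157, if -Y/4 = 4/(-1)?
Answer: 2890633/18600 ≈ 155.41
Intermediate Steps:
Y = 16 (Y = -16/(-1) = -16*(-1) = -4*(-4) = 16)
n(v) = 2*v*(16 + v) (n(v) = (v + v)*(v + 16) = (2*v)*(16 + v) = 2*v*(16 + v))
(1/186 + n(1/(-9 - 11))) + 157 = (1/186 + 2*(16 + 1/(-9 - 11))/(-9 - 11)) + 157 = (1/186 + 2*(16 + 1/(-20))/(-20)) + 157 = (1/186 + 2*(-1/20)*(16 - 1/20)) + 157 = (1/186 + 2*(-1/20)*(319/20)) + 157 = (1/186 - 319/200) + 157 = -29567/18600 + 157 = 2890633/18600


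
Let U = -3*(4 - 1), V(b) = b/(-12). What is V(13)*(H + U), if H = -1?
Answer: 65/6 ≈ 10.833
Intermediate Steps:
V(b) = -b/12 (V(b) = b*(-1/12) = -b/12)
U = -9 (U = -3*3 = -9)
V(13)*(H + U) = (-1/12*13)*(-1 - 9) = -13/12*(-10) = 65/6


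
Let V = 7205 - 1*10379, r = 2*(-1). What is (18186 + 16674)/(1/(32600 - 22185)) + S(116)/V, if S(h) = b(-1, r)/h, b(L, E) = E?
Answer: 66837711754801/184092 ≈ 3.6307e+8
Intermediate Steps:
r = -2
V = -3174 (V = 7205 - 10379 = -3174)
S(h) = -2/h
(18186 + 16674)/(1/(32600 - 22185)) + S(116)/V = (18186 + 16674)/(1/(32600 - 22185)) - 2/116/(-3174) = 34860/(1/10415) - 2*1/116*(-1/3174) = 34860/(1/10415) - 1/58*(-1/3174) = 34860*10415 + 1/184092 = 363066900 + 1/184092 = 66837711754801/184092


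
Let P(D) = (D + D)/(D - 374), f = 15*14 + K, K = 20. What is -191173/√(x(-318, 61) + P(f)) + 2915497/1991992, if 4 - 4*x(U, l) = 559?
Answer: 2915497/1991992 + 573519*I*√5110/2555 ≈ 1.4636 + 16046.0*I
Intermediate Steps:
f = 230 (f = 15*14 + 20 = 210 + 20 = 230)
P(D) = 2*D/(-374 + D) (P(D) = (2*D)/(-374 + D) = 2*D/(-374 + D))
x(U, l) = -555/4 (x(U, l) = 1 - ¼*559 = 1 - 559/4 = -555/4)
-191173/√(x(-318, 61) + P(f)) + 2915497/1991992 = -191173/√(-555/4 + 2*230/(-374 + 230)) + 2915497/1991992 = -191173/√(-555/4 + 2*230/(-144)) + 2915497*(1/1991992) = -191173/√(-555/4 + 2*230*(-1/144)) + 2915497/1991992 = -191173/√(-555/4 - 115/36) + 2915497/1991992 = -191173*(-3*I*√5110/2555) + 2915497/1991992 = -(-573519)*I*√5110/2555 + 2915497/1991992 = 573519*I*√5110/2555 + 2915497/1991992 = 2915497/1991992 + 573519*I*√5110/2555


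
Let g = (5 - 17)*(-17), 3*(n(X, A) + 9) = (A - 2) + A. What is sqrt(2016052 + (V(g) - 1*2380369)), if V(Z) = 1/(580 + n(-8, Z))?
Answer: 2*I*sqrt(408960494670)/2119 ≈ 603.59*I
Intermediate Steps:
n(X, A) = -29/3 + 2*A/3 (n(X, A) = -9 + ((A - 2) + A)/3 = -9 + ((-2 + A) + A)/3 = -9 + (-2 + 2*A)/3 = -9 + (-2/3 + 2*A/3) = -29/3 + 2*A/3)
g = 204 (g = -12*(-17) = 204)
V(Z) = 1/(1711/3 + 2*Z/3) (V(Z) = 1/(580 + (-29/3 + 2*Z/3)) = 1/(1711/3 + 2*Z/3))
sqrt(2016052 + (V(g) - 1*2380369)) = sqrt(2016052 + (3/(1711 + 2*204) - 1*2380369)) = sqrt(2016052 + (3/(1711 + 408) - 2380369)) = sqrt(2016052 + (3/2119 - 2380369)) = sqrt(2016052 - 5044001908/2119) = sqrt(-771987720/2119) = 2*I*sqrt(408960494670)/2119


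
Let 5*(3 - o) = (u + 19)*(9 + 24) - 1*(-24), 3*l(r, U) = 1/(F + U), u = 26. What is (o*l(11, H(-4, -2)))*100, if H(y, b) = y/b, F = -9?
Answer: 9960/7 ≈ 1422.9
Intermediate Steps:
l(r, U) = 1/(3*(-9 + U))
o = -1494/5 (o = 3 - ((26 + 19)*(9 + 24) - 1*(-24))/5 = 3 - (45*33 + 24)/5 = 3 - (1485 + 24)/5 = 3 - ⅕*1509 = 3 - 1509/5 = -1494/5 ≈ -298.80)
(o*l(11, H(-4, -2)))*100 = -498/(5*(-9 - 4/(-2)))*100 = -498/(5*(-9 - 4*(-½)))*100 = -498/(5*(-9 + 2))*100 = -498/(5*(-7))*100 = -498*(-1)/(5*7)*100 = -1494/5*(-1/21)*100 = (498/35)*100 = 9960/7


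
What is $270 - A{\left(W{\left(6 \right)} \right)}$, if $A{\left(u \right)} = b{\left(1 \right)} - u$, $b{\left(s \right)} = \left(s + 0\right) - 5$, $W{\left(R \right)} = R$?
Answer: $280$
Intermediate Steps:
$b{\left(s \right)} = -5 + s$ ($b{\left(s \right)} = s - 5 = -5 + s$)
$A{\left(u \right)} = -4 - u$ ($A{\left(u \right)} = \left(-5 + 1\right) - u = -4 - u$)
$270 - A{\left(W{\left(6 \right)} \right)} = 270 - \left(-4 - 6\right) = 270 - -10 = 270 + 10 = 280$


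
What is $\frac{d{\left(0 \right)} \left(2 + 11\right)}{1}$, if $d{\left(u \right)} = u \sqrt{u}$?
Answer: $0$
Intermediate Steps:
$d{\left(u \right)} = u^{\frac{3}{2}}$
$\frac{d{\left(0 \right)} \left(2 + 11\right)}{1} = \frac{0^{\frac{3}{2}} \left(2 + 11\right)}{1} = 0 \cdot 13 \cdot 1 = 0 \cdot 1 = 0$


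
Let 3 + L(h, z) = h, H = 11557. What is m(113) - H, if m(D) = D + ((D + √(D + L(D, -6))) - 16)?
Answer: -11347 + √223 ≈ -11332.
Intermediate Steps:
L(h, z) = -3 + h
m(D) = -16 + √(-3 + 2*D) + 2*D (m(D) = D + ((D + √(D + (-3 + D))) - 16) = D + ((D + √(-3 + 2*D)) - 16) = D + (-16 + D + √(-3 + 2*D)) = -16 + √(-3 + 2*D) + 2*D)
m(113) - H = (-16 + √(-3 + 2*113) + 2*113) - 1*11557 = (-16 + √(-3 + 226) + 226) - 11557 = (-16 + √223 + 226) - 11557 = (210 + √223) - 11557 = -11347 + √223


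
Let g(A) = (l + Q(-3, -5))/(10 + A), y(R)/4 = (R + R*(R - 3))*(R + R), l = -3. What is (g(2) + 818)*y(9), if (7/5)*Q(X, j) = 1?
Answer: 3709584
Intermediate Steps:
Q(X, j) = 5/7 (Q(X, j) = (5/7)*1 = 5/7)
y(R) = 8*R*(R + R*(-3 + R)) (y(R) = 4*((R + R*(R - 3))*(R + R)) = 4*((R + R*(-3 + R))*(2*R)) = 4*(2*R*(R + R*(-3 + R))) = 8*R*(R + R*(-3 + R)))
g(A) = -16/(7*(10 + A)) (g(A) = (-3 + 5/7)/(10 + A) = -16/(7*(10 + A)))
(g(2) + 818)*y(9) = (-16/(70 + 7*2) + 818)*(8*9²*(-2 + 9)) = (-16/(70 + 14) + 818)*(8*81*7) = (-16/84 + 818)*4536 = (-16*1/84 + 818)*4536 = (-4/21 + 818)*4536 = (17174/21)*4536 = 3709584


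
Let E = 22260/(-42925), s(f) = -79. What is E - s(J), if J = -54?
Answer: 673763/8585 ≈ 78.481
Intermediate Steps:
E = -4452/8585 (E = 22260*(-1/42925) = -4452/8585 ≈ -0.51858)
E - s(J) = -4452/8585 - 1*(-79) = -4452/8585 + 79 = 673763/8585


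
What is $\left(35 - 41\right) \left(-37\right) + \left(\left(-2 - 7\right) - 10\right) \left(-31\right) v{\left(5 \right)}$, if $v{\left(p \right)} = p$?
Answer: $3167$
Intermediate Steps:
$\left(35 - 41\right) \left(-37\right) + \left(\left(-2 - 7\right) - 10\right) \left(-31\right) v{\left(5 \right)} = \left(35 - 41\right) \left(-37\right) + \left(\left(-2 - 7\right) - 10\right) \left(-31\right) 5 = \left(-6\right) \left(-37\right) + \left(-9 - 10\right) \left(-31\right) 5 = 222 + \left(-19\right) \left(-31\right) 5 = 222 + 589 \cdot 5 = 222 + 2945 = 3167$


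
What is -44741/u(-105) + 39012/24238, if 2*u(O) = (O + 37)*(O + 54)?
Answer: -508392775/21014346 ≈ -24.193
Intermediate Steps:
u(O) = (37 + O)*(54 + O)/2 (u(O) = ((O + 37)*(O + 54))/2 = ((37 + O)*(54 + O))/2 = (37 + O)*(54 + O)/2)
-44741/u(-105) + 39012/24238 = -44741/(999 + (½)*(-105)² + (91/2)*(-105)) + 39012/24238 = -44741/(999 + (½)*11025 - 9555/2) + 39012*(1/24238) = -44741/(999 + 11025/2 - 9555/2) + 19506/12119 = -44741/1734 + 19506/12119 = -508392775/21014346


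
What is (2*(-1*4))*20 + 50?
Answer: -110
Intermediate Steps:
(2*(-1*4))*20 + 50 = (2*(-4))*20 + 50 = -8*20 + 50 = -160 + 50 = -110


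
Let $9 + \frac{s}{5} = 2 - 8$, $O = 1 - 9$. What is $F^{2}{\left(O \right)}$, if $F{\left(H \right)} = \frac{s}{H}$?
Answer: $\frac{5625}{64} \approx 87.891$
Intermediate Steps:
$O = -8$ ($O = 1 - 9 = -8$)
$s = -75$ ($s = -45 + 5 \left(2 - 8\right) = -45 + 5 \left(-6\right) = -45 - 30 = -75$)
$F{\left(H \right)} = - \frac{75}{H}$
$F^{2}{\left(O \right)} = \left(- \frac{75}{-8}\right)^{2} = \left(\left(-75\right) \left(- \frac{1}{8}\right)\right)^{2} = \left(\frac{75}{8}\right)^{2} = \frac{5625}{64}$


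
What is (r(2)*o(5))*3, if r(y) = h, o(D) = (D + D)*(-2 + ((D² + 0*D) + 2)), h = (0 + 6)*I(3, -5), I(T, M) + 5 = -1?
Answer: -27000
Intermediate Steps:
I(T, M) = -6 (I(T, M) = -5 - 1 = -6)
h = -36 (h = (0 + 6)*(-6) = 6*(-6) = -36)
o(D) = 2*D³ (o(D) = (2*D)*(-2 + ((D² + 0) + 2)) = (2*D)*(-2 + (D² + 2)) = (2*D)*(-2 + (2 + D²)) = (2*D)*D² = 2*D³)
r(y) = -36
(r(2)*o(5))*3 = -72*5³*3 = -72*125*3 = -36*250*3 = -9000*3 = -27000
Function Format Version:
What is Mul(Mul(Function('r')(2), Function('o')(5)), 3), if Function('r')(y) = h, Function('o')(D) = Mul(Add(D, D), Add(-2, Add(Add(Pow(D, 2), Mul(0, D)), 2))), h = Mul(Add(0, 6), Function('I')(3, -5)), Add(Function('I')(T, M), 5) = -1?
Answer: -27000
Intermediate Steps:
Function('I')(T, M) = -6 (Function('I')(T, M) = Add(-5, -1) = -6)
h = -36 (h = Mul(Add(0, 6), -6) = Mul(6, -6) = -36)
Function('o')(D) = Mul(2, Pow(D, 3)) (Function('o')(D) = Mul(Mul(2, D), Add(-2, Add(Add(Pow(D, 2), 0), 2))) = Mul(Mul(2, D), Add(-2, Add(Pow(D, 2), 2))) = Mul(Mul(2, D), Add(-2, Add(2, Pow(D, 2)))) = Mul(Mul(2, D), Pow(D, 2)) = Mul(2, Pow(D, 3)))
Function('r')(y) = -36
Mul(Mul(Function('r')(2), Function('o')(5)), 3) = Mul(Mul(-36, Mul(2, Pow(5, 3))), 3) = Mul(Mul(-36, Mul(2, 125)), 3) = Mul(Mul(-36, 250), 3) = Mul(-9000, 3) = -27000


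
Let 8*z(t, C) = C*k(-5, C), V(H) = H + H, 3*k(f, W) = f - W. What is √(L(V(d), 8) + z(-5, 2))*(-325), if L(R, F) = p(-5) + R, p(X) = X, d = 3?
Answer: -325*√15/6 ≈ -209.79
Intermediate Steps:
k(f, W) = -W/3 + f/3 (k(f, W) = (f - W)/3 = -W/3 + f/3)
V(H) = 2*H
L(R, F) = -5 + R
z(t, C) = C*(-5/3 - C/3)/8 (z(t, C) = (C*(-C/3 + (⅓)*(-5)))/8 = (C*(-C/3 - 5/3))/8 = (C*(-5/3 - C/3))/8 = C*(-5/3 - C/3)/8)
√(L(V(d), 8) + z(-5, 2))*(-325) = √((-5 + 2*3) - 1/24*2*(5 + 2))*(-325) = √((-5 + 6) - 1/24*2*7)*(-325) = √(1 - 7/12)*(-325) = √(5/12)*(-325) = (√15/6)*(-325) = -325*√15/6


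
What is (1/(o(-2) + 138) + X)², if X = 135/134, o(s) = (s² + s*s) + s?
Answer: 95785369/93083904 ≈ 1.0290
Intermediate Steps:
o(s) = s + 2*s² (o(s) = (s² + s²) + s = 2*s² + s = s + 2*s²)
X = 135/134 (X = 135*(1/134) = 135/134 ≈ 1.0075)
(1/(o(-2) + 138) + X)² = (1/(-2*(1 + 2*(-2)) + 138) + 135/134)² = (1/(-2*(1 - 4) + 138) + 135/134)² = (1/(-2*(-3) + 138) + 135/134)² = (1/(6 + 138) + 135/134)² = (1/144 + 135/134)² = (9787/9648)² = 95785369/93083904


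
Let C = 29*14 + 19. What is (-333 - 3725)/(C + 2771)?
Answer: -2029/1598 ≈ -1.2697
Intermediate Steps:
C = 425 (C = 406 + 19 = 425)
(-333 - 3725)/(C + 2771) = (-333 - 3725)/(425 + 2771) = -4058/3196 = -4058*1/3196 = -2029/1598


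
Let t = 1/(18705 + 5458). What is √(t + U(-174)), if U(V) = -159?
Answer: 2*I*√23208054077/24163 ≈ 12.61*I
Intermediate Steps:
t = 1/24163 ≈ 4.1386e-5
√(t + U(-174)) = √(1/24163 - 159) = √(-3841916/24163) = 2*I*√23208054077/24163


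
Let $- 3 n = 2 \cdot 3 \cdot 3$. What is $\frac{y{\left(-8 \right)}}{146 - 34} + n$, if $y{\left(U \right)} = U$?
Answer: $- \frac{85}{14} \approx -6.0714$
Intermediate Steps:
$n = -6$ ($n = - \frac{2 \cdot 3 \cdot 3}{3} = - \frac{6 \cdot 3}{3} = \left(- \frac{1}{3}\right) 18 = -6$)
$\frac{y{\left(-8 \right)}}{146 - 34} + n = \frac{1}{146 - 34} \left(-8\right) - 6 = \frac{1}{112} \left(-8\right) - 6 = - \frac{1}{14} - 6 = - \frac{85}{14}$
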